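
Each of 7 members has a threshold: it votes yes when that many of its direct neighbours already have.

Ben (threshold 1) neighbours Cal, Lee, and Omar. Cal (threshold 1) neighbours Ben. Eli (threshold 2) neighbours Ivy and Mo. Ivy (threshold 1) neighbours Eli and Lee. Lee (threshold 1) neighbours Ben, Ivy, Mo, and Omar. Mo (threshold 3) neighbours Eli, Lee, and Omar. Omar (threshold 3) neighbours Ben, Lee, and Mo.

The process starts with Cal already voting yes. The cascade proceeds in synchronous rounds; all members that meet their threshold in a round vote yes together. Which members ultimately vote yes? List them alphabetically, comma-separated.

Round 1 — Cal votes yes (initial).
Round 2 — checking thresholds:
  Ben: 1 of 3 neighbours ≥ 1, votes yes.
Round 3 — checking thresholds:
  Lee: 1 of 4 neighbours ≥ 1, votes yes.
  Omar: 1 of 3 neighbours < 3, holds.
Round 4 — checking thresholds:
  Ivy: 1 of 2 neighbours ≥ 1, votes yes.
  Mo: 1 of 3 neighbours < 3, holds.
  Omar: 2 of 3 neighbours < 3, holds.
Round 5 — no new yes votes; cascade stops.

Ben, Cal, Ivy, Lee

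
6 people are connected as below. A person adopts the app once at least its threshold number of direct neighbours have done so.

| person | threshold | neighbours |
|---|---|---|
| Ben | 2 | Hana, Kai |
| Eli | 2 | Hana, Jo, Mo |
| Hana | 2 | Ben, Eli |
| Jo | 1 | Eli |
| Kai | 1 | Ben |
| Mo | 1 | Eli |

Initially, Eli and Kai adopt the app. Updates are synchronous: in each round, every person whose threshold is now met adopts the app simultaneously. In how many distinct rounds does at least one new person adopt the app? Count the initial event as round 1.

2

Round 1 — Eli, Kai adopt the app (initial).
Round 2 — checking thresholds:
  Ben: 1 of 2 neighbours < 2, holds.
  Hana: 1 of 2 neighbours < 2, holds.
  Jo: 1 of 1 neighbours ≥ 1, adopts the app.
  Mo: 1 of 1 neighbours ≥ 1, adopts the app.
Round 3 — no new adoptions; cascade stops.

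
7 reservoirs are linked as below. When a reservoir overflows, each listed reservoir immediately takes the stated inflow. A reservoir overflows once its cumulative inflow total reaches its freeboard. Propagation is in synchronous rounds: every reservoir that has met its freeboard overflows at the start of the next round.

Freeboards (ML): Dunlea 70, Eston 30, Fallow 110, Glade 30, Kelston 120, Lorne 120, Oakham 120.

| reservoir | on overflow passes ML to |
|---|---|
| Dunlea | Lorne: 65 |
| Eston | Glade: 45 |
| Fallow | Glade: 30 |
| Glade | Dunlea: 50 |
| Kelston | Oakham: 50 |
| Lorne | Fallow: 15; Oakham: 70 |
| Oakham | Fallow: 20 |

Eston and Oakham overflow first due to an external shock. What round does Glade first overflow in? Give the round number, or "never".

Round 1 — Eston, Oakham overflow (initial).
  Fallow: +20 → 20 < 110
  Glade: +45 → 45 ≥ 30
Round 2 — Glade overflows.
  Dunlea: +50 → 50 < 70
No further overflows.

2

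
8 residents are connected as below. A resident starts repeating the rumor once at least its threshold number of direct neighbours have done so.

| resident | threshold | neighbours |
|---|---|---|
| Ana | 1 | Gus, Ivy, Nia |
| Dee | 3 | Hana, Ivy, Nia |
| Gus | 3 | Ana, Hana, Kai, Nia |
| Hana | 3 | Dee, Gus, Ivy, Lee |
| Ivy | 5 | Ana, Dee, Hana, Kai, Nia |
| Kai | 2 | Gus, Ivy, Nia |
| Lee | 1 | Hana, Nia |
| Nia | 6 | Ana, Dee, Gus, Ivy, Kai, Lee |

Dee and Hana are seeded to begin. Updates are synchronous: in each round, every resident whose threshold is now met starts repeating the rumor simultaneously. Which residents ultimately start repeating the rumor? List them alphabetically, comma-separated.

Round 1 — Dee, Hana start repeating the rumor (initial).
Round 2 — checking thresholds:
  Gus: 1 of 4 neighbours < 3, not yet.
  Ivy: 2 of 5 neighbours < 5, not yet.
  Lee: 1 of 2 neighbours ≥ 1, starts repeating the rumor.
  Nia: 1 of 6 neighbours < 6, not yet.
Round 3 — no new spreads; cascade stops.

Dee, Hana, Lee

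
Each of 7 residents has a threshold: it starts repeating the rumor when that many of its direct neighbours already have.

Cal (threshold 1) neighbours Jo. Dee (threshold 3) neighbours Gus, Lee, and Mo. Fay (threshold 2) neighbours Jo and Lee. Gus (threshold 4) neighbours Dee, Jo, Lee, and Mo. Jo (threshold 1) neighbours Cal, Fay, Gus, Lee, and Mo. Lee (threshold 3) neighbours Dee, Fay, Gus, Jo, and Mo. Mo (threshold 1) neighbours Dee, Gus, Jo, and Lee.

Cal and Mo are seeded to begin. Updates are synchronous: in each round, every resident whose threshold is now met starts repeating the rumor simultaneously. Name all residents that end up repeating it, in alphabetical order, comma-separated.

Cal, Jo, Mo

Round 1 — Cal, Mo start repeating the rumor (initial).
Round 2 — checking thresholds:
  Dee: 1 of 3 neighbours < 3, not yet.
  Gus: 1 of 4 neighbours < 4, not yet.
  Jo: 2 of 5 neighbours ≥ 1, starts repeating the rumor.
  Lee: 1 of 5 neighbours < 3, not yet.
Round 3 — no new spreads; cascade stops.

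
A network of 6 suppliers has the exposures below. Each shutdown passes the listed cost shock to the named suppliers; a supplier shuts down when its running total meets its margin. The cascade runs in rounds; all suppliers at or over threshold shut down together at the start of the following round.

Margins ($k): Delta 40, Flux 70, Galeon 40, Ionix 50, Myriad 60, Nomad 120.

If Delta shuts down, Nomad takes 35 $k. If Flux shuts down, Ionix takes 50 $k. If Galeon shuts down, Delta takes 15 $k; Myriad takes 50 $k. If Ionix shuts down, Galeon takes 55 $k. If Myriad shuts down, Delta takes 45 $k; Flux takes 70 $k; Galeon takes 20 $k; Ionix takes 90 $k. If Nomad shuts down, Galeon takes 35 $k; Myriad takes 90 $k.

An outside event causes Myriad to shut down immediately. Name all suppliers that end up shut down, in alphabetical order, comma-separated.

Delta, Flux, Galeon, Ionix, Myriad

Round 1 — Myriad shuts down (initial).
  Delta: +45 → 45 ≥ 40
  Flux: +70 → 70 ≥ 70
  Galeon: +20 → 20 < 40
  Ionix: +90 → 90 ≥ 50
Round 2 — Delta, Flux, Ionix shut down.
  Galeon: +55 → 75 ≥ 40
  Nomad: +35 → 35 < 120
Round 3 — Galeon shuts down.
No further shutdowns.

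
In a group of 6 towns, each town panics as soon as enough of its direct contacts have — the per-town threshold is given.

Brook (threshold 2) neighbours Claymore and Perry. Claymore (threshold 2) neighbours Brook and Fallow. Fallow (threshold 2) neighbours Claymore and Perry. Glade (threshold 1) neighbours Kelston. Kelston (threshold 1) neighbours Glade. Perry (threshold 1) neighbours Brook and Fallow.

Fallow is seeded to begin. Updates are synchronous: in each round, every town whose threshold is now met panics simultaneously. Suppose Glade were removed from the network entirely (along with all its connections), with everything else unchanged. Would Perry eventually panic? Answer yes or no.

With Glade removed:
Round 1 — Fallow panics (initial).
Round 2 — checking thresholds:
  Claymore: 1 of 2 neighbours < 2, below threshold.
  Perry: 1 of 2 neighbours ≥ 1, panics.
Round 3 — no new panics; cascade stops.

yes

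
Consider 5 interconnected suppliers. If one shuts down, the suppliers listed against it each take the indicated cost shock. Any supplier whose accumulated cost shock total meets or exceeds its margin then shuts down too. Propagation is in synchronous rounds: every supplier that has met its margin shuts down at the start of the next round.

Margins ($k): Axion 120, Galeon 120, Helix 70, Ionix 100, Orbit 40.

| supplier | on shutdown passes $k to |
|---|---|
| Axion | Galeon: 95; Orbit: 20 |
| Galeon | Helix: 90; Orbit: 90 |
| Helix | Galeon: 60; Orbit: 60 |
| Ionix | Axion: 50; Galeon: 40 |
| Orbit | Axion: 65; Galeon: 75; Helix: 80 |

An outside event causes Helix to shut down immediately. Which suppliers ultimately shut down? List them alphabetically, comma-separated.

Galeon, Helix, Orbit

Round 1 — Helix shuts down (initial).
  Galeon: +60 → 60 < 120
  Orbit: +60 → 60 ≥ 40
Round 2 — Orbit shuts down.
  Axion: +65 → 65 < 120
  Galeon: +75 → 135 ≥ 120
Round 3 — Galeon shuts down.
No further shutdowns.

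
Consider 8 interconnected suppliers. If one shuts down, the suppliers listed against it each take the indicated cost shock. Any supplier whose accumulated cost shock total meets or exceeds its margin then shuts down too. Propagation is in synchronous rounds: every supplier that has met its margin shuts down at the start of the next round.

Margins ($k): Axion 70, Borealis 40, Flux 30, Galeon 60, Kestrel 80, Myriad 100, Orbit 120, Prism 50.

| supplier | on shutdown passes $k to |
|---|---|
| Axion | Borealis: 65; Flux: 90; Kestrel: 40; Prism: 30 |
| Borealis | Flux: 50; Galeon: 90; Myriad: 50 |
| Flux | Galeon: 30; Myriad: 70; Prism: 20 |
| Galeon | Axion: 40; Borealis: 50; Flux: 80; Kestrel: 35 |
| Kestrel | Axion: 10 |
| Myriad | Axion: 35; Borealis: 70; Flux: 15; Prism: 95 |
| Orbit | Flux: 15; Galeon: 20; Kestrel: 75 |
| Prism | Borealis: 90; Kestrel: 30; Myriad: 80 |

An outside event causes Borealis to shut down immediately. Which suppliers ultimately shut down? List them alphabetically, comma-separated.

Axion, Borealis, Flux, Galeon, Kestrel, Myriad, Prism

Round 1 — Borealis shuts down (initial).
  Flux: +50 → 50 ≥ 30
  Galeon: +90 → 90 ≥ 60
  Myriad: +50 → 50 < 100
Round 2 — Flux, Galeon shut down.
  Axion: +40 → 40 < 70
  Kestrel: +35 → 35 < 80
  Myriad: +70 → 120 ≥ 100
  Prism: +20 → 20 < 50
Round 3 — Myriad shuts down.
  Axion: +35 → 75 ≥ 70
  Prism: +95 → 115 ≥ 50
Round 4 — Axion, Prism shut down.
  Kestrel: +40+30 → 105 ≥ 80
Round 5 — Kestrel shuts down.
No further shutdowns.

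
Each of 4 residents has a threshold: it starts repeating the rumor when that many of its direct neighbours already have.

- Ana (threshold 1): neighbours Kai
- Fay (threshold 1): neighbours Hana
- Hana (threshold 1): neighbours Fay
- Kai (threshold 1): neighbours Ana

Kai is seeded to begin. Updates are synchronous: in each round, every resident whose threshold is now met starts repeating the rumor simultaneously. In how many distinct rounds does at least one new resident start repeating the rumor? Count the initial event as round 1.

Round 1 — Kai starts repeating the rumor (initial).
Round 2 — checking thresholds:
  Ana: 1 of 1 neighbours ≥ 1, starts repeating the rumor.
Round 3 — no new spreads; cascade stops.

2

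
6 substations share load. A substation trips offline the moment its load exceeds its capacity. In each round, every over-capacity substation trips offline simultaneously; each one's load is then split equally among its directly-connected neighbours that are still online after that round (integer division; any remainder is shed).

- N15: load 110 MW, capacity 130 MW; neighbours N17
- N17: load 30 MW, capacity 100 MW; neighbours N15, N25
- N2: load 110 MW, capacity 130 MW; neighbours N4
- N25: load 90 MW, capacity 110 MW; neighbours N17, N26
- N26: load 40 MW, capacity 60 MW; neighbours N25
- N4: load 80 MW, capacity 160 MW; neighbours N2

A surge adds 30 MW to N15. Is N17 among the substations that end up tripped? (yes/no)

yes

Round 1 — N15 at 140 > 130. N15 trips offline.
  N15 sheds 140 MW to N17: 140 each.
    N17: 30+140 = 170 > 100
Round 2 — N17 trips offline.
  N17 sheds 170 MW to N25: 170 each.
    N25: 90+170 = 260 > 110
Round 3 — N25 trips offline.
  N25 sheds 260 MW to N26: 260 each.
    N26: 40+260 = 300 > 60
Round 4 — N26 trips offline.
  N26 sheds 300 MW: no online neighbours, lost.
No further trips.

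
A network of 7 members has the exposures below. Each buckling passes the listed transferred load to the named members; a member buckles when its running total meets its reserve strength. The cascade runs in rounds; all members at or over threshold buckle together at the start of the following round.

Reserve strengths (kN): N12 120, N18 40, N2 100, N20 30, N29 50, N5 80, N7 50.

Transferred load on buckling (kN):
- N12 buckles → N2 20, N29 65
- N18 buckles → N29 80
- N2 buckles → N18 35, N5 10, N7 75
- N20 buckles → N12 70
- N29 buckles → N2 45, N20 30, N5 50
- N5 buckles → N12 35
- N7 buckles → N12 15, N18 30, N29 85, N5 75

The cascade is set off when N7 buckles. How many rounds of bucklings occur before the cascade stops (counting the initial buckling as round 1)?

4

Round 1 — N7 buckles (initial).
  N12: +15 → 15 < 120
  N18: +30 → 30 < 40
  N29: +85 → 85 ≥ 50
  N5: +75 → 75 < 80
Round 2 — N29 buckles.
  N2: +45 → 45 < 100
  N20: +30 → 30 ≥ 30
  N5: +50 → 125 ≥ 80
Round 3 — N20, N5 buckle.
  N12: +70+35 → 120 ≥ 120
Round 4 — N12 buckles.
  N2: +20 → 65 < 100
No further bucklings.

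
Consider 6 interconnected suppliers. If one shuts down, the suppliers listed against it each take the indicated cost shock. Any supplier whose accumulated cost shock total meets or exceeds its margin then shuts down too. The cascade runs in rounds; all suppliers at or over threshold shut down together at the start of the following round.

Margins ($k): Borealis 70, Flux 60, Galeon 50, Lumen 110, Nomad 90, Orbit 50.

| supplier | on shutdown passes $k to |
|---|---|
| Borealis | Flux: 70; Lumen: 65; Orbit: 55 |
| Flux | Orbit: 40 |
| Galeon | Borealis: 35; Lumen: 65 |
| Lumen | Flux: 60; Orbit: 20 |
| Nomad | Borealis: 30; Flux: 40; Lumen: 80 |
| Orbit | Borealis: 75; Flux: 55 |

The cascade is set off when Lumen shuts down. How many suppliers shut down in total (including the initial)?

4

Round 1 — Lumen shuts down (initial).
  Flux: +60 → 60 ≥ 60
  Orbit: +20 → 20 < 50
Round 2 — Flux shuts down.
  Orbit: +40 → 60 ≥ 50
Round 3 — Orbit shuts down.
  Borealis: +75 → 75 ≥ 70
Round 4 — Borealis shuts down.
No further shutdowns.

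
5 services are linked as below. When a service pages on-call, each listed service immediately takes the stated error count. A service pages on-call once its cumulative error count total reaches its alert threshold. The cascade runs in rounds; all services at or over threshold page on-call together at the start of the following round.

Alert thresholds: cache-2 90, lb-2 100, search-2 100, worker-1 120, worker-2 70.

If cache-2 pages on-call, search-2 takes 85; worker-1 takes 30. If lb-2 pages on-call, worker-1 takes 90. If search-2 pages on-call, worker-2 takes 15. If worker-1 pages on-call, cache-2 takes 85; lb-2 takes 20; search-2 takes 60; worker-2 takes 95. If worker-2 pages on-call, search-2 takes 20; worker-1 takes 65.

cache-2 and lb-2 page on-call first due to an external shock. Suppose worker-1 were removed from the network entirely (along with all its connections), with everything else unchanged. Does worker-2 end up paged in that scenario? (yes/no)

With worker-1 removed:
Round 1 — cache-2, lb-2 page on-call (initial).
  search-2: +85 → 85 < 100
No further pages.

no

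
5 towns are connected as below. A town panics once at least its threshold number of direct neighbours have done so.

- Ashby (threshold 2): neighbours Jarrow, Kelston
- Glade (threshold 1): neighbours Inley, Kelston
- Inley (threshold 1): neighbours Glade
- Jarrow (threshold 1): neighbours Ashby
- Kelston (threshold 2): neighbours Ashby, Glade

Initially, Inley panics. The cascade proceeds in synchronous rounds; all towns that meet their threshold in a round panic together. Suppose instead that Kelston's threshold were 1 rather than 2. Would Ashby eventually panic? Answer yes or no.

no

With Kelston's threshold at 1:
Round 1 — Inley panics (initial).
Round 2 — checking thresholds:
  Glade: 1 of 2 neighbours ≥ 1, panics.
Round 3 — checking thresholds:
  Kelston: 1 of 2 neighbours ≥ 1, panics.
Round 4 — no new panics; cascade stops.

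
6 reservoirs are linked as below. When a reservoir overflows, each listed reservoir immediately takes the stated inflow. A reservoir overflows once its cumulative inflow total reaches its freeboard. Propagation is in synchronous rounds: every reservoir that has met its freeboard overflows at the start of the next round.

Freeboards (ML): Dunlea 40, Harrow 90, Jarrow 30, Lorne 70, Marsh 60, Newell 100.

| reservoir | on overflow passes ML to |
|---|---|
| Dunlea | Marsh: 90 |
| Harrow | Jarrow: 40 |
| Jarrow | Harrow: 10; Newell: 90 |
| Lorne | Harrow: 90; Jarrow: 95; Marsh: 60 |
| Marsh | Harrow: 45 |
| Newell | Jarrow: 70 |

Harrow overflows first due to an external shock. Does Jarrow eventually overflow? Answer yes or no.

yes

Round 1 — Harrow overflows (initial).
  Jarrow: +40 → 40 ≥ 30
Round 2 — Jarrow overflows.
  Newell: +90 → 90 < 100
No further overflows.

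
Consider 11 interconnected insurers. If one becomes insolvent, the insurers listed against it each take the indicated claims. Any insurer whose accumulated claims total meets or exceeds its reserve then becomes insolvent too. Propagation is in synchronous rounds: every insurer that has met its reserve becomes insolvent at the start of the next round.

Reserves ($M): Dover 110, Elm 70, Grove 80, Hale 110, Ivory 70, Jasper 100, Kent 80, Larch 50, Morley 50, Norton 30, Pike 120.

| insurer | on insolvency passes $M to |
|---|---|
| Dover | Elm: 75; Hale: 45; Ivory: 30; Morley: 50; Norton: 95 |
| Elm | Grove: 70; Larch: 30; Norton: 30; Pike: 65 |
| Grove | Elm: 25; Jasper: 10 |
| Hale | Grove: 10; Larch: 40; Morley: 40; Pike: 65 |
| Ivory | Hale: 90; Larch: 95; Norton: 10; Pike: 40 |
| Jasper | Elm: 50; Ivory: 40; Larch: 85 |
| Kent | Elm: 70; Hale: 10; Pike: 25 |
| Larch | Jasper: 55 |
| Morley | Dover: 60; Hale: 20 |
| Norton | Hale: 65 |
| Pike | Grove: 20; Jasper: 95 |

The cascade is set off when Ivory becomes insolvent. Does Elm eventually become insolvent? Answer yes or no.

no

Round 1 — Ivory becomes insolvent (initial).
  Hale: +90 → 90 < 110
  Larch: +95 → 95 ≥ 50
  Norton: +10 → 10 < 30
  Pike: +40 → 40 < 120
Round 2 — Larch becomes insolvent.
  Jasper: +55 → 55 < 100
No further insolvencies.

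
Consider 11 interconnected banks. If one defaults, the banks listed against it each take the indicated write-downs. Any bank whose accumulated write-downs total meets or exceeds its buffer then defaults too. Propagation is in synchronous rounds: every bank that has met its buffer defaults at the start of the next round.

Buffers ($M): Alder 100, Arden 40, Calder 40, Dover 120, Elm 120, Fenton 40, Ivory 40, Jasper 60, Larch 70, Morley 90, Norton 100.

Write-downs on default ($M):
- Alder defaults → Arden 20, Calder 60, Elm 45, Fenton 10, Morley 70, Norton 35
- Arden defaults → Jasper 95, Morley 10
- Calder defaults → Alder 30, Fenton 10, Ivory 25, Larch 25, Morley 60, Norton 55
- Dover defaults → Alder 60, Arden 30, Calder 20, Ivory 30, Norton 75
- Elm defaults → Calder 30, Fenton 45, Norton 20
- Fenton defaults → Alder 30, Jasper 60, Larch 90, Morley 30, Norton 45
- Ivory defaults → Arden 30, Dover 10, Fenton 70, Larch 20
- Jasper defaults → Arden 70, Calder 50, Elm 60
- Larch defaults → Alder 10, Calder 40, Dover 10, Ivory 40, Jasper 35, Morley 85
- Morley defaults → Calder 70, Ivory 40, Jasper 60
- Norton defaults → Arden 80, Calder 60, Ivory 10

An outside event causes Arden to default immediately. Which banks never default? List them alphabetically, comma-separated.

Alder, Dover, Elm, Fenton, Ivory, Larch, Morley, Norton

Round 1 — Arden defaults (initial).
  Jasper: +95 → 95 ≥ 60
  Morley: +10 → 10 < 90
Round 2 — Jasper defaults.
  Calder: +50 → 50 ≥ 40
  Elm: +60 → 60 < 120
Round 3 — Calder defaults.
  Alder: +30 → 30 < 100
  Fenton: +10 → 10 < 40
  Ivory: +25 → 25 < 40
  Larch: +25 → 25 < 70
  Morley: +60 → 70 < 90
  Norton: +55 → 55 < 100
No further defaults.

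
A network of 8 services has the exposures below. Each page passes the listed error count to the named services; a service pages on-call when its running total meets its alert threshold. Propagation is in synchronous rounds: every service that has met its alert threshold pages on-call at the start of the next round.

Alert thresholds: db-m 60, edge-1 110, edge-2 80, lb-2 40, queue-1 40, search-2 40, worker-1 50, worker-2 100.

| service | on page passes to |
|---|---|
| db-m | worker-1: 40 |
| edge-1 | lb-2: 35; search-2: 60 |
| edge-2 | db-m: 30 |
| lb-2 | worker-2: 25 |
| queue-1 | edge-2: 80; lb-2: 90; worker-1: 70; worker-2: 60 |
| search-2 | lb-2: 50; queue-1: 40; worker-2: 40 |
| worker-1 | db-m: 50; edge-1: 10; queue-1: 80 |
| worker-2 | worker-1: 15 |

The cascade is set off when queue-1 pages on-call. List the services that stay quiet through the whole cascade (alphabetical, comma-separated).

edge-1, search-2, worker-2

Round 1 — queue-1 pages on-call (initial).
  edge-2: +80 → 80 ≥ 80
  lb-2: +90 → 90 ≥ 40
  worker-1: +70 → 70 ≥ 50
  worker-2: +60 → 60 < 100
Round 2 — edge-2, lb-2, worker-1 page on-call.
  db-m: +30+50 → 80 ≥ 60
  edge-1: +10 → 10 < 110
  worker-2: +25 → 85 < 100
Round 3 — db-m pages on-call.
No further pages.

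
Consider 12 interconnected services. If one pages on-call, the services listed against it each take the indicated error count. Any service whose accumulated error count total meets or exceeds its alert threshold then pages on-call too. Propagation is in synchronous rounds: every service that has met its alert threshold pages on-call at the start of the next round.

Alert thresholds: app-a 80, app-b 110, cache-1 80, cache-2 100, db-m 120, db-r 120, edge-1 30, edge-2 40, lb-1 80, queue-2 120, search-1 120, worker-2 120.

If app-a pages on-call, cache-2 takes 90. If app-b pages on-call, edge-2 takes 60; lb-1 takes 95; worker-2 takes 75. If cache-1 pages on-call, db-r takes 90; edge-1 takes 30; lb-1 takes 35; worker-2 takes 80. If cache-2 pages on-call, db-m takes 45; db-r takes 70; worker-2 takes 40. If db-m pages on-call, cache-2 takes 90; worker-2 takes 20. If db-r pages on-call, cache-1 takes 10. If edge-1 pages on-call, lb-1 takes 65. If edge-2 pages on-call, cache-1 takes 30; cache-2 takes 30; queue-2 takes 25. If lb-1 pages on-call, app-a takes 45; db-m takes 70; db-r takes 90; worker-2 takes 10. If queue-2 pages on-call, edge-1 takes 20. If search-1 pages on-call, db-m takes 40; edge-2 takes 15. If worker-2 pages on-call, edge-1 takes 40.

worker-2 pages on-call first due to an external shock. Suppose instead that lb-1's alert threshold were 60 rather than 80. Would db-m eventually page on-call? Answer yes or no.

no

With lb-1's alert threshold at 60:
Round 1 — worker-2 pages on-call (initial).
  edge-1: +40 → 40 ≥ 30
Round 2 — edge-1 pages on-call.
  lb-1: +65 → 65 ≥ 60
Round 3 — lb-1 pages on-call.
  app-a: +45 → 45 < 80
  db-m: +70 → 70 < 120
  db-r: +90 → 90 < 120
No further pages.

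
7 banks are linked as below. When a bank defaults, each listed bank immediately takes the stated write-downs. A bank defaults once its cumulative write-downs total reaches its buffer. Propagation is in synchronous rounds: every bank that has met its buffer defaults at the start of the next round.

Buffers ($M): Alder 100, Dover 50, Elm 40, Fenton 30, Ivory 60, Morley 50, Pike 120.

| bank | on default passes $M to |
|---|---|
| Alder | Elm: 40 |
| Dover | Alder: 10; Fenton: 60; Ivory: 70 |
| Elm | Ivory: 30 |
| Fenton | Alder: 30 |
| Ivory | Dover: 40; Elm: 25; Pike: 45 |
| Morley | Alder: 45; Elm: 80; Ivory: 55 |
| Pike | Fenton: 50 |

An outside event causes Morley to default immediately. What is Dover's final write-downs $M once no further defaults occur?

40

Round 1 — Morley defaults (initial).
  Alder: +45 → 45 < 100
  Elm: +80 → 80 ≥ 40
  Ivory: +55 → 55 < 60
Round 2 — Elm defaults.
  Ivory: +30 → 85 ≥ 60
Round 3 — Ivory defaults.
  Dover: +40 → 40 < 50
  Pike: +45 → 45 < 120
No further defaults.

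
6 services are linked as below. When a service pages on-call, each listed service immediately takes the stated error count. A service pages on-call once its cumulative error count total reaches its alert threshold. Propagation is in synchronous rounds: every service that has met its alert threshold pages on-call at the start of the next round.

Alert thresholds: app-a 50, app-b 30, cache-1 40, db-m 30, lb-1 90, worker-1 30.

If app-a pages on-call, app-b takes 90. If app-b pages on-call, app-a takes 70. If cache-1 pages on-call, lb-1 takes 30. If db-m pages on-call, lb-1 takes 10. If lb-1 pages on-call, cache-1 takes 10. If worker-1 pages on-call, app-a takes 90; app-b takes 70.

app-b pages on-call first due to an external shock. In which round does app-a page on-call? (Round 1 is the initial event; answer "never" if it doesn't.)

2

Round 1 — app-b pages on-call (initial).
  app-a: +70 → 70 ≥ 50
Round 2 — app-a pages on-call.
No further pages.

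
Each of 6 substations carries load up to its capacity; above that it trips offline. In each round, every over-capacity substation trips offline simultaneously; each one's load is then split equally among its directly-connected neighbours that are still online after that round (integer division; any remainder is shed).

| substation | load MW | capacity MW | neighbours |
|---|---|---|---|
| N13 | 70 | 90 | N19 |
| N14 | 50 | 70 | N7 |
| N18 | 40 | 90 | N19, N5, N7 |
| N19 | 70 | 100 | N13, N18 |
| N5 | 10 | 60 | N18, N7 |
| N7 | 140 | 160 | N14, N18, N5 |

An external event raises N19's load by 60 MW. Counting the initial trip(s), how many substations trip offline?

6

Round 1 — N19 at 130 > 100. N19 trips offline.
  N19 sheds 130 MW to N13, N18: 65 each.
    N13: 70+65 = 135 > 90
    N18: 40+65 = 105 > 90
Round 2 — N13, N18 trip offline.
  N13 sheds 135 MW: no online neighbours, lost.
  N18 sheds 105 MW to N5, N7: 52 each (1 lost).
    N5: 10+52 = 62 > 60
    N7: 140+52 = 192 > 160
Round 3 — N5, N7 trip offline.
  N5 sheds 62 MW: no online neighbours, lost.
  N7 sheds 192 MW to N14: 192 each.
    N14: 50+192 = 242 > 70
Round 4 — N14 trips offline.
  N14 sheds 242 MW: no online neighbours, lost.
No further trips.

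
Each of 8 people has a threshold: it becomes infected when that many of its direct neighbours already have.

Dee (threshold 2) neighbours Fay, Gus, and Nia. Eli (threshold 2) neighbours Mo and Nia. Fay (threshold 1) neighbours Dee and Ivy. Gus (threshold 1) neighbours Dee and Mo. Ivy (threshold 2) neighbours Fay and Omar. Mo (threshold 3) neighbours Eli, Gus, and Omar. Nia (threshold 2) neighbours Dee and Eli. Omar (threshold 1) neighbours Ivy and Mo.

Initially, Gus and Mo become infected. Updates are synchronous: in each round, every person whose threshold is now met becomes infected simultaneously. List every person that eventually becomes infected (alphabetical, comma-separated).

Round 1 — Gus, Mo become infected (initial).
Round 2 — checking thresholds:
  Dee: 1 of 3 neighbours < 2, not yet.
  Eli: 1 of 2 neighbours < 2, not yet.
  Omar: 1 of 2 neighbours ≥ 1, becomes infected.
Round 3 — no new infections; cascade stops.

Gus, Mo, Omar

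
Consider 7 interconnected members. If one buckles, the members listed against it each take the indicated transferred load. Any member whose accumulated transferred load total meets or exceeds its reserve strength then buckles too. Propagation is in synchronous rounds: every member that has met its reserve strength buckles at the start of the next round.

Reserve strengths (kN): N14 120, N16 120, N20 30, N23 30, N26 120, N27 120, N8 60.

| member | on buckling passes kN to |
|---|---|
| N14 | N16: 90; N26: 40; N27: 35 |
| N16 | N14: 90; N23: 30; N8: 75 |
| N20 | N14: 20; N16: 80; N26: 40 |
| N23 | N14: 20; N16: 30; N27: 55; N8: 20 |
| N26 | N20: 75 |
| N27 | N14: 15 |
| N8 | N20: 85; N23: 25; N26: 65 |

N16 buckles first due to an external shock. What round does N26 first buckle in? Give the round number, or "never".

5

Round 1 — N16 buckles (initial).
  N14: +90 → 90 < 120
  N23: +30 → 30 ≥ 30
  N8: +75 → 75 ≥ 60
Round 2 — N23, N8 buckle.
  N14: +20 → 110 < 120
  N20: +85 → 85 ≥ 30
  N26: +65 → 65 < 120
  N27: +55 → 55 < 120
Round 3 — N20 buckles.
  N14: +20 → 130 ≥ 120
  N26: +40 → 105 < 120
Round 4 — N14 buckles.
  N26: +40 → 145 ≥ 120
  N27: +35 → 90 < 120
Round 5 — N26 buckles.
No further bucklings.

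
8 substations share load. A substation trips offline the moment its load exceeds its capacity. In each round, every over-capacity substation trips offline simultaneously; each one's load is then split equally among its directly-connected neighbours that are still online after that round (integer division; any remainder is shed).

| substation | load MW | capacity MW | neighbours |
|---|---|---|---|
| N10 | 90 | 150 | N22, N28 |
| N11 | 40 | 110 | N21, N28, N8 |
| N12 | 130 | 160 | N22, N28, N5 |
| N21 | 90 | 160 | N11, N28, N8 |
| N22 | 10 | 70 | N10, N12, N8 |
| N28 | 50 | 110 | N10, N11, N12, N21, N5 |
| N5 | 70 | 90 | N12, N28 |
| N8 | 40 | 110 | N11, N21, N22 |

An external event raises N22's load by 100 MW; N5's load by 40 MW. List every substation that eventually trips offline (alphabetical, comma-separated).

Round 1 — N22 at 110 > 70; N5 at 110 > 90. N22, N5 trip offline.
  N22 sheds 110 MW to N10, N12, N8: 36 each (2 lost).
    N10: 90+36 = 126 ≤ 150
    N12: 130+36 = 166 > 160
    N8: 40+36 = 76 ≤ 110
  N5 sheds 110 MW to N12, N28: 55 each.
    N12: 166+55 = 221 > 160
    N28: 50+55 = 105 ≤ 110
Round 2 — N12 trips offline.
  N12 sheds 221 MW to N28: 221 each.
    N28: 105+221 = 326 > 110
Round 3 — N28 trips offline.
  N28 sheds 326 MW to N10, N11, N21: 108 each (2 lost).
    N10: 126+108 = 234 > 150
    N11: 40+108 = 148 > 110
    N21: 90+108 = 198 > 160
Round 4 — N10, N11, N21 trip offline.
  N10 sheds 234 MW: no online neighbours, lost.
  N11 sheds 148 MW to N8: 148 each.
    N8: 76+148 = 224 > 110
  N21 sheds 198 MW to N8: 198 each.
    N8: 224+198 = 422 > 110
Round 5 — N8 trips offline.
  N8 sheds 422 MW: no online neighbours, lost.
No further trips.

N10, N11, N12, N21, N22, N28, N5, N8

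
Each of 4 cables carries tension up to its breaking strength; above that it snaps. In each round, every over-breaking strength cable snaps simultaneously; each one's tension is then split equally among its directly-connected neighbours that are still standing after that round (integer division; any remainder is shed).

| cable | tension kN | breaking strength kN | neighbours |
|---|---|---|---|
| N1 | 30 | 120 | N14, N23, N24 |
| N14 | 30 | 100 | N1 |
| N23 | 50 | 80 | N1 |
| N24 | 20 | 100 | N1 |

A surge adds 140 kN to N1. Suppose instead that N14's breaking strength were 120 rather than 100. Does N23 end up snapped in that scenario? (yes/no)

yes

With N14's breaking strength at 120:
Round 1 — N1 at 170 > 120. N1 snaps.
  N1 sheds 170 kN to N14, N23, N24: 56 each (2 lost).
    N14: 30+56 = 86 ≤ 120
    N23: 50+56 = 106 > 80
    N24: 20+56 = 76 ≤ 100
Round 2 — N23 snaps.
  N23 sheds 106 kN: no online neighbours, lost.
No further breaks.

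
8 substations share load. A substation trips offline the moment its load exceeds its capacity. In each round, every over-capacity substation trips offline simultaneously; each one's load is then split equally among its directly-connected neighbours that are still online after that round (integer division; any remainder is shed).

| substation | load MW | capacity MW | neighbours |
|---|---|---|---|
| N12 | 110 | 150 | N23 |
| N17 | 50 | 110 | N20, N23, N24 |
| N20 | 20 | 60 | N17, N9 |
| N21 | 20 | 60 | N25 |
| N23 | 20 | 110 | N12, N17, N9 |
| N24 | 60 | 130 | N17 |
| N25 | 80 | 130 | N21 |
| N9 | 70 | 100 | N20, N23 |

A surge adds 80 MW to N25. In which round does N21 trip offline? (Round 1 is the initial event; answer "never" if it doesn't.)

Round 1 — N25 at 160 > 130. N25 trips offline.
  N25 sheds 160 MW to N21: 160 each.
    N21: 20+160 = 180 > 60
Round 2 — N21 trips offline.
  N21 sheds 180 MW: no online neighbours, lost.
No further trips.

2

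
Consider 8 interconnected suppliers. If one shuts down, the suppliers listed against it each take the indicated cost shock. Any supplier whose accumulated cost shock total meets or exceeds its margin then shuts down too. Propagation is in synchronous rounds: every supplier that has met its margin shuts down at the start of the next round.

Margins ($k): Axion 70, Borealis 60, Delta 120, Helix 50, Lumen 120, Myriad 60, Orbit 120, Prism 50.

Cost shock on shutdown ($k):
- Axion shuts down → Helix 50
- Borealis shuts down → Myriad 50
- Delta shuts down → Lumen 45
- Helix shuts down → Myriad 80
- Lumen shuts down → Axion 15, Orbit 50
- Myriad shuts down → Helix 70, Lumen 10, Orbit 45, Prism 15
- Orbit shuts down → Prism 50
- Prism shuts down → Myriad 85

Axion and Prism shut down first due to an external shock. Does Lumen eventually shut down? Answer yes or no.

Round 1 — Axion, Prism shut down (initial).
  Helix: +50 → 50 ≥ 50
  Myriad: +85 → 85 ≥ 60
Round 2 — Helix, Myriad shut down.
  Lumen: +10 → 10 < 120
  Orbit: +45 → 45 < 120
No further shutdowns.

no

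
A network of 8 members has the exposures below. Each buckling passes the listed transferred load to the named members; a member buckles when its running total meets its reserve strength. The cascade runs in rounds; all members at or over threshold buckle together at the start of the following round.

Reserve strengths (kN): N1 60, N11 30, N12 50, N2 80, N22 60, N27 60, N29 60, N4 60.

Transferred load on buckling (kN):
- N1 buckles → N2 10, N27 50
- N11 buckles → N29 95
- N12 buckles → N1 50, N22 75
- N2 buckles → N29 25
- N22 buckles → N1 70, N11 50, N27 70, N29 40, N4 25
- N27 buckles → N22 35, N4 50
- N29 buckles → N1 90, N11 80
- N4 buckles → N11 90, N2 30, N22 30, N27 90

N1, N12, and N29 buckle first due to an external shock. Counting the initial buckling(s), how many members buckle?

Round 1 — N1, N12, N29 buckle (initial).
  N11: +80 → 80 ≥ 30
  N2: +10 → 10 < 80
  N22: +75 → 75 ≥ 60
  N27: +50 → 50 < 60
Round 2 — N11, N22 buckle.
  N27: +70 → 120 ≥ 60
  N4: +25 → 25 < 60
Round 3 — N27 buckles.
  N4: +50 → 75 ≥ 60
Round 4 — N4 buckles.
  N2: +30 → 40 < 80
No further bucklings.

7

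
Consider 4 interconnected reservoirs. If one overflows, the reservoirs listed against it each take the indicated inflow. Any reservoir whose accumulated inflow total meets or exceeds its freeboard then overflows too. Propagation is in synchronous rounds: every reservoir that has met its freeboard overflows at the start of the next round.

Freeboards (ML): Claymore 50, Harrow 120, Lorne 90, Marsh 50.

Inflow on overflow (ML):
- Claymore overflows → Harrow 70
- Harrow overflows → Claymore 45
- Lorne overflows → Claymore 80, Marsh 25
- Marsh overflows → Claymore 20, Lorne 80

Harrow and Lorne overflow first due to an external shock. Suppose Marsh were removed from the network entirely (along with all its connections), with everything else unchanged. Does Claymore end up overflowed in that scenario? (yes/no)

With Marsh removed:
Round 1 — Harrow, Lorne overflow (initial).
  Claymore: +45+80 → 125 ≥ 50
Round 2 — Claymore overflows.
No further overflows.

yes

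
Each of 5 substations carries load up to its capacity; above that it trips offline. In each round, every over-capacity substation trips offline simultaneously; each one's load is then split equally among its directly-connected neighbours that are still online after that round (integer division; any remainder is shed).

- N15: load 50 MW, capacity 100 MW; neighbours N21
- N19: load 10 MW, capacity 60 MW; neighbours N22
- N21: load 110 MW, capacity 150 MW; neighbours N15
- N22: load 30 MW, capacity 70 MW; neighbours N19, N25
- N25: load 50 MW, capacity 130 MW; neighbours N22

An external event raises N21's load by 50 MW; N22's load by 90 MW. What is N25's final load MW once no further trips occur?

110

Round 1 — N21 at 160 > 150; N22 at 120 > 70. N21, N22 trip offline.
  N21 sheds 160 MW to N15: 160 each.
    N15: 50+160 = 210 > 100
  N22 sheds 120 MW to N19, N25: 60 each.
    N19: 10+60 = 70 > 60
    N25: 50+60 = 110 ≤ 130
Round 2 — N15, N19 trip offline.
  N15 sheds 210 MW: no online neighbours, lost.
  N19 sheds 70 MW: no online neighbours, lost.
No further trips.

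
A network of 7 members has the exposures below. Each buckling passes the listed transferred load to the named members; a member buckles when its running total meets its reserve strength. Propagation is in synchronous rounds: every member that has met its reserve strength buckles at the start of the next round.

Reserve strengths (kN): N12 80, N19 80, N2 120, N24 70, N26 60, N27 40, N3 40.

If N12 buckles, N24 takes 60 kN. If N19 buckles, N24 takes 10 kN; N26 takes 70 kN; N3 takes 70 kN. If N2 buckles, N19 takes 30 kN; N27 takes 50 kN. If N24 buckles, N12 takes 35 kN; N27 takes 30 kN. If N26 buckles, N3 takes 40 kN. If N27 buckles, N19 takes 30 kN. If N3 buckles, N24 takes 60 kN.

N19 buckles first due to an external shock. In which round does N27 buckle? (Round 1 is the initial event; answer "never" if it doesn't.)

Round 1 — N19 buckles (initial).
  N24: +10 → 10 < 70
  N26: +70 → 70 ≥ 60
  N3: +70 → 70 ≥ 40
Round 2 — N26, N3 buckle.
  N24: +60 → 70 ≥ 70
Round 3 — N24 buckles.
  N12: +35 → 35 < 80
  N27: +30 → 30 < 40
No further bucklings.

never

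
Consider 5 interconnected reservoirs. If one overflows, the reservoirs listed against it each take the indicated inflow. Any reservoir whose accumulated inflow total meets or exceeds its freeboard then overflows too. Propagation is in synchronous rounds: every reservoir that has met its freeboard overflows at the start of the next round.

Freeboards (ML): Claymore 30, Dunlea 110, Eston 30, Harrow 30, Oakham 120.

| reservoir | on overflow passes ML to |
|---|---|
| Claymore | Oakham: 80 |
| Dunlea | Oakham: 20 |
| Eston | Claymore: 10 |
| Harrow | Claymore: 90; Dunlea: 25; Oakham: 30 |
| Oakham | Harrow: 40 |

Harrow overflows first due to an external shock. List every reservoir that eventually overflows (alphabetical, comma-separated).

Round 1 — Harrow overflows (initial).
  Claymore: +90 → 90 ≥ 30
  Dunlea: +25 → 25 < 110
  Oakham: +30 → 30 < 120
Round 2 — Claymore overflows.
  Oakham: +80 → 110 < 120
No further overflows.

Claymore, Harrow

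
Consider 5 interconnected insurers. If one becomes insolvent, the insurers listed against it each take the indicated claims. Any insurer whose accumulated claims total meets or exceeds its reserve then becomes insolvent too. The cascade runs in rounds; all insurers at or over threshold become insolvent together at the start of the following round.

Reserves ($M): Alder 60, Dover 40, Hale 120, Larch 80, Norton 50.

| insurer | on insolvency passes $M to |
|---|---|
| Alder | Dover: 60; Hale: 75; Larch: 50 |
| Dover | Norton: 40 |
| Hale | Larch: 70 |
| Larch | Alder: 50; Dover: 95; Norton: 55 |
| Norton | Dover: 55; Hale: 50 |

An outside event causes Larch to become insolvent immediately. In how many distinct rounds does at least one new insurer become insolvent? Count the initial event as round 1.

2

Round 1 — Larch becomes insolvent (initial).
  Alder: +50 → 50 < 60
  Dover: +95 → 95 ≥ 40
  Norton: +55 → 55 ≥ 50
Round 2 — Dover, Norton become insolvent.
  Hale: +50 → 50 < 120
No further insolvencies.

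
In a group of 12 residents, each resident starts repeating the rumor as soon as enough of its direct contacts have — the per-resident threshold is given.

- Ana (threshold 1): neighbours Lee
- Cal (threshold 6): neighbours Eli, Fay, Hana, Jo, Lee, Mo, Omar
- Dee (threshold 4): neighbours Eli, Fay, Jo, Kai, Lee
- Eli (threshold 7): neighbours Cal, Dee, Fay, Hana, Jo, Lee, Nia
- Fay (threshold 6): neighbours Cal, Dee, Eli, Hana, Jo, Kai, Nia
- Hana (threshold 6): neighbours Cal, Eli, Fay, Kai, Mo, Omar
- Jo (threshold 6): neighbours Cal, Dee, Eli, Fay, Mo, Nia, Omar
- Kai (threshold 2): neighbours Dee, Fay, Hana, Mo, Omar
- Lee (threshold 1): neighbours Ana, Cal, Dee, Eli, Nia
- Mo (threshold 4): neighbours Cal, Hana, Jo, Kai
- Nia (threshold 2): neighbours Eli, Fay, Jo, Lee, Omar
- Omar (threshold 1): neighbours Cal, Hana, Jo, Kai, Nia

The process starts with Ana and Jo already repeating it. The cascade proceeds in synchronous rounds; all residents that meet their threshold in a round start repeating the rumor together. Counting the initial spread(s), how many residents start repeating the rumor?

5

Round 1 — Ana, Jo start repeating the rumor (initial).
Round 2 — checking thresholds:
  Cal: 1 of 7 neighbours < 6, below threshold.
  Dee: 1 of 5 neighbours < 4, below threshold.
  Eli: 1 of 7 neighbours < 7, below threshold.
  Fay: 1 of 7 neighbours < 6, below threshold.
  Lee: 1 of 5 neighbours ≥ 1, starts repeating the rumor.
  Mo: 1 of 4 neighbours < 4, below threshold.
  Nia: 1 of 5 neighbours < 2, below threshold.
  Omar: 1 of 5 neighbours ≥ 1, starts repeating the rumor.
Round 3 — checking thresholds:
  Cal: 3 of 7 neighbours < 6, below threshold.
  Dee: 2 of 5 neighbours < 4, below threshold.
  Eli: 2 of 7 neighbours < 7, below threshold.
  Fay: 1 of 7 neighbours < 6, below threshold.
  Hana: 1 of 6 neighbours < 6, below threshold.
  Kai: 1 of 5 neighbours < 2, below threshold.
  Mo: 1 of 4 neighbours < 4, below threshold.
  Nia: 3 of 5 neighbours ≥ 2, starts repeating the rumor.
Round 4 — no new spreads; cascade stops.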